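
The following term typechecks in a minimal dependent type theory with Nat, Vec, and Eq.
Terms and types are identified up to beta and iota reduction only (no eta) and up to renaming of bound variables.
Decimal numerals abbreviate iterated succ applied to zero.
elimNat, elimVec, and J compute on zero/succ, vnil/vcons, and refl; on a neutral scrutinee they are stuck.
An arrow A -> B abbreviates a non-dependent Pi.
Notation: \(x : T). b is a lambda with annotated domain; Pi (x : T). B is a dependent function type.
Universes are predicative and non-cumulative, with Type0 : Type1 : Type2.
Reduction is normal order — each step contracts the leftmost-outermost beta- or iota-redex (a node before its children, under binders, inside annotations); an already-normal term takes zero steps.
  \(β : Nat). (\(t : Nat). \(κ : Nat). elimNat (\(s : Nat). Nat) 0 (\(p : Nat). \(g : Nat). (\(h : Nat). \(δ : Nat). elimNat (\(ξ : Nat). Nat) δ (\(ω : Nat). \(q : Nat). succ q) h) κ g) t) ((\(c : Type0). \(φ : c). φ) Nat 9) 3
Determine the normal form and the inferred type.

reduced normal form:
  \(β : Nat). 27
inferred type:
  Nat -> Nat


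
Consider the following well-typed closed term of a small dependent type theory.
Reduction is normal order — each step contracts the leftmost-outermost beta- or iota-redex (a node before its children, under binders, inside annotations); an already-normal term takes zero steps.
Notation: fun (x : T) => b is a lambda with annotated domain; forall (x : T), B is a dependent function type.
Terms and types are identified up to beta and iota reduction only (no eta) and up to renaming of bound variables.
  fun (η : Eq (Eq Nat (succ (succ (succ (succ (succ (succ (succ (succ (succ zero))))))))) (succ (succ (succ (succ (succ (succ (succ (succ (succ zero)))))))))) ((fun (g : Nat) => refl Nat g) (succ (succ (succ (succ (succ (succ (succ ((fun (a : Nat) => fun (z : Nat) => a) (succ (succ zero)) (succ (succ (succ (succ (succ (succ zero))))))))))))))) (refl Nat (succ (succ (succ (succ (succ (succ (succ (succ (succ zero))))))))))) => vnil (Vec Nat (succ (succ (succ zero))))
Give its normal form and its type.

resulting normal form:
  fun (η : Eq (Eq Nat (succ (succ (succ (succ (succ (succ (succ (succ (succ zero))))))))) (succ (succ (succ (succ (succ (succ (succ (succ (succ zero)))))))))) (refl Nat (succ (succ (succ (succ (succ (succ (succ (succ (succ zero)))))))))) (refl Nat (succ (succ (succ (succ (succ (succ (succ (succ (succ zero))))))))))) => vnil (Vec Nat (succ (succ (succ zero))))
type:
  forall (η : Eq (Eq Nat (succ (succ (succ (succ (succ (succ (succ (succ (succ zero))))))))) (succ (succ (succ (succ (succ (succ (succ (succ (succ zero)))))))))) (refl Nat (succ (succ (succ (succ (succ (succ (succ (succ (succ zero)))))))))) (refl Nat (succ (succ (succ (succ (succ (succ (succ (succ (succ zero))))))))))), Vec (Vec Nat (succ (succ (succ zero)))) zero


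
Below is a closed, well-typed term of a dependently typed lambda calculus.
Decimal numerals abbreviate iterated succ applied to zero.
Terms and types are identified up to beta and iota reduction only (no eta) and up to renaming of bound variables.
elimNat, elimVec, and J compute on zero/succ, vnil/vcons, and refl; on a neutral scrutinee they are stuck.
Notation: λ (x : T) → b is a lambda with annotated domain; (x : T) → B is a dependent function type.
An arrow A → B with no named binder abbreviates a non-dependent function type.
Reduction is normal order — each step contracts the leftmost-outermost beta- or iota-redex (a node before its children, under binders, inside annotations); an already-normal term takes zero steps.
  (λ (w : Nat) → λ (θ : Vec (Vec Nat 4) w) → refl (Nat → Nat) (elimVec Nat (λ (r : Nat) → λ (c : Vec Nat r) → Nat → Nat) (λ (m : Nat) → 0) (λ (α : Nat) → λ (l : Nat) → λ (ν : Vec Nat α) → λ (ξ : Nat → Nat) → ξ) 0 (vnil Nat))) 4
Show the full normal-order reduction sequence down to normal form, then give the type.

normal-order reduction:
  (λ (w : Nat) → λ (θ : Vec (Vec Nat 4) w) → refl (Nat → Nat) (elimVec Nat (λ (r : Nat) → λ (c : Vec Nat r) → Nat → Nat) (λ (m : Nat) → 0) (λ (α : Nat) → λ (l : Nat) → λ (ν : Vec Nat α) → λ (ξ : Nat → Nat) → ξ) 0 (vnil Nat))) 4
  ~> λ (w : Vec (Vec Nat 4) 4) → refl (Nat → Nat) (elimVec Nat (λ (θ : Nat) → λ (r : Vec Nat θ) → Nat → Nat) (λ (c : Nat) → 0) (λ (m : Nat) → λ (α : Nat) → λ (l : Vec Nat m) → λ (ν : Nat → Nat) → ν) 0 (vnil Nat))
  ~> λ (w : Vec (Vec Nat 4) 4) → refl (Nat → Nat) (λ (θ : Nat) → 0)
inferred type:
  Vec (Vec Nat 4) 4 → Eq (Nat → Nat) (λ (w : Nat) → 0) (λ (θ : Nat) → 0)


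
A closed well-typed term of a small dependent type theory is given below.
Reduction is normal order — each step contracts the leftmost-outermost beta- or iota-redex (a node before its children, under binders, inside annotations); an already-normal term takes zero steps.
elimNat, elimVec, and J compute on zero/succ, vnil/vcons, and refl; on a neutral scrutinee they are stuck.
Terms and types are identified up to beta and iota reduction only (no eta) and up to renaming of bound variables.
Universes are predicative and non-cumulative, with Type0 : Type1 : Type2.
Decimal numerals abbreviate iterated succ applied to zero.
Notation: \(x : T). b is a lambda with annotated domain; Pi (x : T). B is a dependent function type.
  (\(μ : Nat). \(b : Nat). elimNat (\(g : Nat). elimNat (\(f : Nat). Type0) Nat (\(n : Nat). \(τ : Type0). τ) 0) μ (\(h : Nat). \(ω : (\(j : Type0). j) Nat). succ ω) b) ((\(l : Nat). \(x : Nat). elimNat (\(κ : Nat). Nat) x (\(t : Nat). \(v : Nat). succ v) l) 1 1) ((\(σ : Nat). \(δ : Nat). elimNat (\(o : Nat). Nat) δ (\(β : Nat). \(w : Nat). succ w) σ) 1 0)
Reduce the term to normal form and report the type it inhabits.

normal form:
  3
type:
  Nat
observation: 20 normal-order steps normalize the term, beginning with a beta-redex.


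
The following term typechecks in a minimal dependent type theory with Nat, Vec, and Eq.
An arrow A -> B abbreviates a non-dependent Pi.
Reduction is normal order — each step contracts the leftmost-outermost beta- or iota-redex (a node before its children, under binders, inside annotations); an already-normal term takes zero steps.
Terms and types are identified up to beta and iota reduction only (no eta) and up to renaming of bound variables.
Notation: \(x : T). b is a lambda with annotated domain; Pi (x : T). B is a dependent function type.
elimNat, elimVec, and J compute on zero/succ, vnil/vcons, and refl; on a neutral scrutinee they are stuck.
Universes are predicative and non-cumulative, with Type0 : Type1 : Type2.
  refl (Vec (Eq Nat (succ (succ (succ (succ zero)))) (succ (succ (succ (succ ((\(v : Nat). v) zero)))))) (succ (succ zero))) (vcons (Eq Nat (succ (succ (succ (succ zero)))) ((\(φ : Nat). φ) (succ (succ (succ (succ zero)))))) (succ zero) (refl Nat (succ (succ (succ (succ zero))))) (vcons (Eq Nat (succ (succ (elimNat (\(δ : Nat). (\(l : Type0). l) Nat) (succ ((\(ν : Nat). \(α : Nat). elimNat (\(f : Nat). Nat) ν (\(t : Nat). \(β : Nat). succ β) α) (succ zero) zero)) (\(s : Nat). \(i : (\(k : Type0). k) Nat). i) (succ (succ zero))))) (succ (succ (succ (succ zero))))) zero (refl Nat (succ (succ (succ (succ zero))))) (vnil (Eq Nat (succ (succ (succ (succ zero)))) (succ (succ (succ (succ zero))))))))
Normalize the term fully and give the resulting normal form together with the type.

reduced normal form:
  refl (Vec (Eq Nat (succ (succ (succ (succ zero)))) (succ (succ (succ (succ zero))))) (succ (succ zero))) (vcons (Eq Nat (succ (succ (succ (succ zero)))) (succ (succ (succ (succ zero))))) (succ zero) (refl Nat (succ (succ (succ (succ zero))))) (vcons (Eq Nat (succ (succ (succ (succ zero)))) (succ (succ (succ (succ zero))))) zero (refl Nat (succ (succ (succ (succ zero))))) (vnil (Eq Nat (succ (succ (succ (succ zero)))) (succ (succ (succ (succ zero))))))))
the term's type:
  Eq (Vec (Eq Nat (succ (succ (succ (succ zero)))) (succ (succ (succ (succ zero))))) (succ (succ zero))) (vcons (Eq Nat (succ (succ (succ (succ zero)))) (succ (succ (succ (succ zero))))) (succ zero) (refl Nat (succ (succ (succ (succ zero))))) (vcons (Eq Nat (succ (succ (succ (succ zero)))) (succ (succ (succ (succ zero))))) zero (refl Nat (succ (succ (succ (succ zero))))) (vnil (Eq Nat (succ (succ (succ (succ zero)))) (succ (succ (succ (succ zero)))))))) (vcons (Eq Nat (succ (succ (succ (succ zero)))) (succ (succ (succ (succ zero))))) (succ zero) (refl Nat (succ (succ (succ (succ zero))))) (vcons (Eq Nat (succ (succ (succ (succ zero)))) (succ (succ (succ (succ zero))))) zero (refl Nat (succ (succ (succ (succ zero))))) (vnil (Eq Nat (succ (succ (succ (succ zero)))) (succ (succ (succ (succ zero))))))))
observation: 12 normal-order steps normalize the term, beginning with a beta-redex.


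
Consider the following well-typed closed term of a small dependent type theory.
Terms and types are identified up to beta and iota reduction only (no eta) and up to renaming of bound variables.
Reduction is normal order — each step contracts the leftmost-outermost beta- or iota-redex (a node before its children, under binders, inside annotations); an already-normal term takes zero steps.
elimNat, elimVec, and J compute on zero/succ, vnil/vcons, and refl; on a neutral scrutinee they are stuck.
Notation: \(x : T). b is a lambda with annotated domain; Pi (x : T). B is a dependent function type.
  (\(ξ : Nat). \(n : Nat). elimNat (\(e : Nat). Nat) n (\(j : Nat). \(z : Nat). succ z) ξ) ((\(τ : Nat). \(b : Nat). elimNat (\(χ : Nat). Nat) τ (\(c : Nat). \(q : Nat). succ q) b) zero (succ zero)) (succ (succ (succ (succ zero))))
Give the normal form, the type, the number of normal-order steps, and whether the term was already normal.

normal form:
  succ (succ (succ (succ (succ zero))))
the term's type:
  Nat
reduction steps (normal order): 12
already normal: no
first contracted redex: a beta-redex


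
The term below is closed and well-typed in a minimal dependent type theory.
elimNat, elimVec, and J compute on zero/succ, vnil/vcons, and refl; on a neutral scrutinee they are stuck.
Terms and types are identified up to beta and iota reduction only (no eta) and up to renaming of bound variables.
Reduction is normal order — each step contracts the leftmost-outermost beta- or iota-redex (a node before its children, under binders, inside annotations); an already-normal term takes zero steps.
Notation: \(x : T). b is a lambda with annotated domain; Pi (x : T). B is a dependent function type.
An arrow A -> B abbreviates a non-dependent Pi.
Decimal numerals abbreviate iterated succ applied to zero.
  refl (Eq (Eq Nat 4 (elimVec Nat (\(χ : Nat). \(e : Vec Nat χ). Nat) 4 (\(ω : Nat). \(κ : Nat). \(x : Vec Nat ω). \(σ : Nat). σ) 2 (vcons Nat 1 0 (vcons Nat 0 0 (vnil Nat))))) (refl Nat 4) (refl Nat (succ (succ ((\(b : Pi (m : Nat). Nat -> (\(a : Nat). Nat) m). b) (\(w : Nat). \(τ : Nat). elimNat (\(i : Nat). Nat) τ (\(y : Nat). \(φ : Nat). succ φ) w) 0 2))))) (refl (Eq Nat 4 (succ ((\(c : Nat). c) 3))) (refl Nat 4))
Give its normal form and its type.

resulting normal form:
  refl (Eq (Eq Nat 4 4) (refl Nat 4) (refl Nat 4)) (refl (Eq Nat 4 4) (refl Nat 4))
inferred type:
  Eq (Eq (Eq Nat 4 4) (refl Nat 4) (refl Nat 4)) (refl (Eq Nat 4 4) (refl Nat 4)) (refl (Eq Nat 4 4) (refl Nat 4))


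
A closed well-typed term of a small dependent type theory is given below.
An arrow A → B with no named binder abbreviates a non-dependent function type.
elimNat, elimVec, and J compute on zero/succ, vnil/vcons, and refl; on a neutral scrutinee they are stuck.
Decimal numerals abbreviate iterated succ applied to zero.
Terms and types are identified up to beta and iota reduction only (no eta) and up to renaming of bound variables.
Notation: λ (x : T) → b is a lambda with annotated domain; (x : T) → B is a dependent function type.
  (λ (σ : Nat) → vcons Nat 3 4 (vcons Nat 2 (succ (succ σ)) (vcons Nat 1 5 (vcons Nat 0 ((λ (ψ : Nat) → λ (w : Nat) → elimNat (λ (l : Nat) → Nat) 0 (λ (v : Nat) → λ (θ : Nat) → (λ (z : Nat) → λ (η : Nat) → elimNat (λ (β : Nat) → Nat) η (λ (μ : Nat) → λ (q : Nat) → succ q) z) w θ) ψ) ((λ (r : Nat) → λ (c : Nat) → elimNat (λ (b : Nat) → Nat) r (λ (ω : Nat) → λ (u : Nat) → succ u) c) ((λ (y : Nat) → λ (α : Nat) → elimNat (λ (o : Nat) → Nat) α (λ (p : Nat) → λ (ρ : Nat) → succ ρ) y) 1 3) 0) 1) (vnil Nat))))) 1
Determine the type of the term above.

inferred type:
  Vec Nat 4


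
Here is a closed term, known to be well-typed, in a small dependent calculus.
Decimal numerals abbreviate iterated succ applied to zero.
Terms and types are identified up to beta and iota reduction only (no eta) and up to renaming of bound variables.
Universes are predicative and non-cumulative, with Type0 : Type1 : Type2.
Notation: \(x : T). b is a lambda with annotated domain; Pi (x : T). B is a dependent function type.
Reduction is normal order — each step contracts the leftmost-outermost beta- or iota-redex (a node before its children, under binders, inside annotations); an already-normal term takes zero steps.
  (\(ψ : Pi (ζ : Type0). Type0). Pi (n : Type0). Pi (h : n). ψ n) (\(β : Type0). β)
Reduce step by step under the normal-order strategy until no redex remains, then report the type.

reduction (normal order):
  (\(ψ : Pi (ζ : Type0). Type0). Pi (n : Type0). Pi (h : n). ψ n) (\(β : Type0). β)
  ~> Pi (ψ : Type0). Pi (ζ : ψ). (\(n : Type0). n) ψ
  ~> Pi (ψ : Type0). Pi (ζ : ψ). ψ
type:
  Type1


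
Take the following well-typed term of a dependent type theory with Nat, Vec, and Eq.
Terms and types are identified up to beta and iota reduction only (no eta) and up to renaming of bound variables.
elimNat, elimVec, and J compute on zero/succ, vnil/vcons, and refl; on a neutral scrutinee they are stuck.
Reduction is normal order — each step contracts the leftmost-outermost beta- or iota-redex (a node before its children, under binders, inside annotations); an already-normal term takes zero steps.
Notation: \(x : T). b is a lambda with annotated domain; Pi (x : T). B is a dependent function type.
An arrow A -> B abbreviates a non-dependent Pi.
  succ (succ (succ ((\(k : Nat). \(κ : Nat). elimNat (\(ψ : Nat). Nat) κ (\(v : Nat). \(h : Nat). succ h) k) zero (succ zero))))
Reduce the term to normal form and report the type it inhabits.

normal form:
  succ (succ (succ (succ zero)))
inferred type:
  Nat


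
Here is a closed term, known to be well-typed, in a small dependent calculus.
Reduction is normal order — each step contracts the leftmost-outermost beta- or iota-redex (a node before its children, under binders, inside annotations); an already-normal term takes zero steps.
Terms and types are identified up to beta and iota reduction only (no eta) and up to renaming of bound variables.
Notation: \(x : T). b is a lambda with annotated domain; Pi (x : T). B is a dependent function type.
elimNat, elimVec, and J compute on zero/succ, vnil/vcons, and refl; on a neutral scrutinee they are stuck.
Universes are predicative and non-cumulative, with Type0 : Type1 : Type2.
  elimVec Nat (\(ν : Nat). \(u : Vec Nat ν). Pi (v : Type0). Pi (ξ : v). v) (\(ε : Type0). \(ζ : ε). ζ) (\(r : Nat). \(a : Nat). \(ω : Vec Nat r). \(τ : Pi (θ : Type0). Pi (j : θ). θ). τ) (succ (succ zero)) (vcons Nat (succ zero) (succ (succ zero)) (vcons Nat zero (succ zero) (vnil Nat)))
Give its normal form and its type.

reduced normal form:
  \(ν : Type0). \(u : ν). u
inferred type:
  Pi (ν : Type0). Pi (u : ν). ν


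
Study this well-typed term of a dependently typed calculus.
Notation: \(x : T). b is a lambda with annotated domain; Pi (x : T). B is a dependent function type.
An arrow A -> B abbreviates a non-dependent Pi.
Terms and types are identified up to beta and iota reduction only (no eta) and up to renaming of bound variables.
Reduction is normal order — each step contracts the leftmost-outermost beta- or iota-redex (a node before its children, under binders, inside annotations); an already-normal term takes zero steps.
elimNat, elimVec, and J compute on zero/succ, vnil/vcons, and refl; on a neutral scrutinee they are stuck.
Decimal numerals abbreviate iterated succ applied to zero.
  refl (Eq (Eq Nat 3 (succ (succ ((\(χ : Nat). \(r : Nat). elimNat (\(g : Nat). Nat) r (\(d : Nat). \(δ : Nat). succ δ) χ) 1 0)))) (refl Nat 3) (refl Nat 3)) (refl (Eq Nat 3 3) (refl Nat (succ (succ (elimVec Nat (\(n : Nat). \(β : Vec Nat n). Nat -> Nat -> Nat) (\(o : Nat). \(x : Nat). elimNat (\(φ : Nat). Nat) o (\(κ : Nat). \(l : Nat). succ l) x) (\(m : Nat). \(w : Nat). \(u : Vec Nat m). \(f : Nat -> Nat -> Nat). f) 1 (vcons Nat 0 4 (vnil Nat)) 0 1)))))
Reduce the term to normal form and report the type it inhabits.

resulting normal form:
  refl (Eq (Eq Nat 3 3) (refl Nat 3) (refl Nat 3)) (refl (Eq Nat 3 3) (refl Nat 3))
type:
  Eq (Eq (Eq Nat 3 3) (refl Nat 3) (refl Nat 3)) (refl (Eq Nat 3 3) (refl Nat 3)) (refl (Eq Nat 3 3) (refl Nat 3))
observation: the first redex contracted is a beta-redex; the normal form is reached in 18 normal-order steps.


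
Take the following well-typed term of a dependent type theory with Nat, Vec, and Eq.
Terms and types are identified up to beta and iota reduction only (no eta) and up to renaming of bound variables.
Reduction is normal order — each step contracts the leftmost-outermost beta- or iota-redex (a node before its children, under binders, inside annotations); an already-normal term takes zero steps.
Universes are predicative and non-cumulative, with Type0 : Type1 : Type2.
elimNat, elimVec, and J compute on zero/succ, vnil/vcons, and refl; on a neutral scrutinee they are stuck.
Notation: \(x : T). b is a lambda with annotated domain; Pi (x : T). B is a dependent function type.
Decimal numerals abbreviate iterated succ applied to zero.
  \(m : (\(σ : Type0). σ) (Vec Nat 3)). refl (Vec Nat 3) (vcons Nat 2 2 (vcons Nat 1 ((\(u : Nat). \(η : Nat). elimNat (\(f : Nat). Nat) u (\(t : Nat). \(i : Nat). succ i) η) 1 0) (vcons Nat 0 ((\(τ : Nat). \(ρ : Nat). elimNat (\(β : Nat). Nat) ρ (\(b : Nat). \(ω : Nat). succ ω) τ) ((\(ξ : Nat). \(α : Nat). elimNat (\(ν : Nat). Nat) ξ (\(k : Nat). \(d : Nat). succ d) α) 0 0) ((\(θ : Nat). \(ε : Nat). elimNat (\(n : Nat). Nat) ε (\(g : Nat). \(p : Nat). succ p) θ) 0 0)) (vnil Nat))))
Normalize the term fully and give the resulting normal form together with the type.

resulting normal form:
  \(m : Vec Nat 3). refl (Vec Nat 3) (vcons Nat 2 2 (vcons Nat 1 1 (vcons Nat 0 0 (vnil Nat))))
the term's type:
  Pi (m : Vec Nat 3). Eq (Vec Nat 3) (vcons Nat 2 2 (vcons Nat 1 1 (vcons Nat 0 0 (vnil Nat)))) (vcons Nat 2 2 (vcons Nat 1 1 (vcons Nat 0 0 (vnil Nat))))


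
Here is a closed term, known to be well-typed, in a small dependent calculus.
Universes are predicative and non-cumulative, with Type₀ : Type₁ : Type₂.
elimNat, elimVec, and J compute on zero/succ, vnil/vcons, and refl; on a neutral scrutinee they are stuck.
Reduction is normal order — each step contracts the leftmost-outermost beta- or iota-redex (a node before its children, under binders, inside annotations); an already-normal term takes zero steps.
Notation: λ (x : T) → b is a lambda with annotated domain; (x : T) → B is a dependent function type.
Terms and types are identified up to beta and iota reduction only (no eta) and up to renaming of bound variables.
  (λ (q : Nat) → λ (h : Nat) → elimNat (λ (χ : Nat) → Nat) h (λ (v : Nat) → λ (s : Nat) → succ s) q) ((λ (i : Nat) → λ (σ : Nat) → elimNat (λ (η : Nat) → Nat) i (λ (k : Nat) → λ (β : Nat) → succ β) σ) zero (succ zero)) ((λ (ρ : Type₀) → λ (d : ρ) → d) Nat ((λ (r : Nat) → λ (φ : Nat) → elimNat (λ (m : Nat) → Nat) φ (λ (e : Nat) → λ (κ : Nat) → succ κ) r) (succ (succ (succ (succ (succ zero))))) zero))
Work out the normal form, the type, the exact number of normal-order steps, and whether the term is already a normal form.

reduced normal form:
  succ (succ (succ (succ (succ (succ zero)))))
type:
  Nat
normal-order step count: 32
already normal: no
first contracted redex: a beta-redex


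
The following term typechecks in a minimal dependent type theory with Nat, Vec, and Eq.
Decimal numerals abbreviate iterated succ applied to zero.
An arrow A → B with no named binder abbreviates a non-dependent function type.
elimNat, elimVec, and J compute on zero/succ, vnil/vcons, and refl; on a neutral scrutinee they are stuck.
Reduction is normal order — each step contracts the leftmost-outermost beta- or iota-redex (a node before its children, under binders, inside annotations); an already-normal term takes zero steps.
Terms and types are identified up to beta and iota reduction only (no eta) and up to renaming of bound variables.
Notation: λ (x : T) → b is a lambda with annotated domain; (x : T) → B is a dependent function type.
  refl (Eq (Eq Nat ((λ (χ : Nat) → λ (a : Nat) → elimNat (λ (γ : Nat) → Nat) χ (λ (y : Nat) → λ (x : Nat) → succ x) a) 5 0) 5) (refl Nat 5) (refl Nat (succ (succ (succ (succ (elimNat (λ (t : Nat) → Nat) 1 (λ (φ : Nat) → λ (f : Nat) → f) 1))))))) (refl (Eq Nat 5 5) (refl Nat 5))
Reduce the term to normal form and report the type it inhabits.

resulting normal form:
  refl (Eq (Eq Nat 5 5) (refl Nat 5) (refl Nat 5)) (refl (Eq Nat 5 5) (refl Nat 5))
the term's type:
  Eq (Eq (Eq Nat 5 5) (refl Nat 5) (refl Nat 5)) (refl (Eq Nat 5 5) (refl Nat 5)) (refl (Eq Nat 5 5) (refl Nat 5))
observation: the term reaches its normal form after 7 normal-order steps.


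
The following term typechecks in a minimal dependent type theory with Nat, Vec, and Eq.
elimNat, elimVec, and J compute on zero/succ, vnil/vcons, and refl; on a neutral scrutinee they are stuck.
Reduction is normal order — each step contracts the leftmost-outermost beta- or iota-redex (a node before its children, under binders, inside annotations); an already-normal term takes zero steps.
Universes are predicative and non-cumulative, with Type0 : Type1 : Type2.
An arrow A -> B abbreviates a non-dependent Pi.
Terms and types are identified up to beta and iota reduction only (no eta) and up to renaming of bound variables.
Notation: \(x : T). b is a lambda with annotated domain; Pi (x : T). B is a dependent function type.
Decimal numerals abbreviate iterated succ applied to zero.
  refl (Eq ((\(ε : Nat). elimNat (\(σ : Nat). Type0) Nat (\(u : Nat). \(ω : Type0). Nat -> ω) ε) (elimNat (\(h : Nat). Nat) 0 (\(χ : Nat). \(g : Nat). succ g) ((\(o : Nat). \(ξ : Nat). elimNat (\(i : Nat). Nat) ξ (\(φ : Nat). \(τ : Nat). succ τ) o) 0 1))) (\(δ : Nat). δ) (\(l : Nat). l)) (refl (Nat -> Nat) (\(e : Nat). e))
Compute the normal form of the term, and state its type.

reduced normal form:
  refl (Eq (Nat -> Nat) (\(ε : Nat). ε) (\(σ : Nat). σ)) (refl (Nat -> Nat) (\(u : Nat). u))
the term's type:
  Eq (Eq (Nat -> Nat) (\(ε : Nat). ε) (\(σ : Nat). σ)) (refl (Nat -> Nat) (\(u : Nat). u)) (refl (Nat -> Nat) (\(ω : Nat). ω))
observation: the leftmost-outermost redex is a beta-redex, and normalization takes 12 steps.


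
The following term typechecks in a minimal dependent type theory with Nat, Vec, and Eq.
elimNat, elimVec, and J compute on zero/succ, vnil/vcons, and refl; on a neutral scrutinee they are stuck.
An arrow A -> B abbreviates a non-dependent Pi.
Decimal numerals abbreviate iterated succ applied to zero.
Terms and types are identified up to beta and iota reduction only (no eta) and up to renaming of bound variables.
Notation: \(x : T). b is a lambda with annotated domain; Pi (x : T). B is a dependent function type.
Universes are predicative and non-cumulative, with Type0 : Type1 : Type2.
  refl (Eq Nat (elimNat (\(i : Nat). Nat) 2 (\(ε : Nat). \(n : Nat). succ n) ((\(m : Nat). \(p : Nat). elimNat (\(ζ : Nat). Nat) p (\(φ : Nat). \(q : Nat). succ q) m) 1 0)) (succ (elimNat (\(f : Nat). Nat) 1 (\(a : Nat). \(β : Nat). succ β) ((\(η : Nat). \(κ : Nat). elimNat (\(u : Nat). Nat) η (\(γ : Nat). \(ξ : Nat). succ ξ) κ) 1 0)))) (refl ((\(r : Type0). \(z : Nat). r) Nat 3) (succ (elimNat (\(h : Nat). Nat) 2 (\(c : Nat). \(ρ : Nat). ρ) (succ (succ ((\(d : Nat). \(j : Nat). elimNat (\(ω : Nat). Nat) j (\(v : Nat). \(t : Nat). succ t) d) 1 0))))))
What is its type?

the term's type:
  Eq (Eq Nat 3 3) (refl Nat 3) (refl Nat 3)


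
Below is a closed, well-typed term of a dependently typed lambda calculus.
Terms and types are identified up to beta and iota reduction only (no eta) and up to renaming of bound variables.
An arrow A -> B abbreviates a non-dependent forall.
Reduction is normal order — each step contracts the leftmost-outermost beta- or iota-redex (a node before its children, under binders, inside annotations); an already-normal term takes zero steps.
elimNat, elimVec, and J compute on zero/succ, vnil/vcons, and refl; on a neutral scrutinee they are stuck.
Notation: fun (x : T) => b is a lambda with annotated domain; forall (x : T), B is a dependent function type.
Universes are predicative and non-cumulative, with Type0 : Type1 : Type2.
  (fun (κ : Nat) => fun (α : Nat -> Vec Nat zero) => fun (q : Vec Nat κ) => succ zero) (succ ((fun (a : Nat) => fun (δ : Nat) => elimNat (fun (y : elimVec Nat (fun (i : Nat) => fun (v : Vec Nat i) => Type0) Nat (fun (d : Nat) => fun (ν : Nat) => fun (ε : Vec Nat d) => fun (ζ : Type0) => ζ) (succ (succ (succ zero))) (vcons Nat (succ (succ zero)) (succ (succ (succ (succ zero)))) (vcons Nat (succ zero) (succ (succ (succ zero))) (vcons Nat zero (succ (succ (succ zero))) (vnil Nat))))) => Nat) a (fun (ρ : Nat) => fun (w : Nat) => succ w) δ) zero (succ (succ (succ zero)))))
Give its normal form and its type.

reduced normal form:
  fun (κ : Nat -> Vec Nat zero) => fun (α : Vec Nat (succ (succ (succ (succ zero))))) => succ zero
the term's type:
  (Nat -> Vec Nat zero) -> Vec Nat (succ (succ (succ (succ zero)))) -> Nat


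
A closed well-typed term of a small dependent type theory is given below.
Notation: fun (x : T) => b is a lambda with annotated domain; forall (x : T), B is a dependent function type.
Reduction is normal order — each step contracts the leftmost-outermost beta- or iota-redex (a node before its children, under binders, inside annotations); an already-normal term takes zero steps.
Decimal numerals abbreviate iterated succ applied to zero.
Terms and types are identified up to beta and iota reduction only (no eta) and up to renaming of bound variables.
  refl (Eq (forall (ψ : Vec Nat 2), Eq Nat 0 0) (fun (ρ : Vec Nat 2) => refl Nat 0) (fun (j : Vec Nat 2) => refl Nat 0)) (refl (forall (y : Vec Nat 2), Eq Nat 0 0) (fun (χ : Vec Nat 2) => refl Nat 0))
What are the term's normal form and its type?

normal form:
  refl (Eq (forall (ψ : Vec Nat 2), Eq Nat 0 0) (fun (ρ : Vec Nat 2) => refl Nat 0) (fun (j : Vec Nat 2) => refl Nat 0)) (refl (forall (y : Vec Nat 2), Eq Nat 0 0) (fun (χ : Vec Nat 2) => refl Nat 0))
the term's type:
  Eq (Eq (forall (ψ : Vec Nat 2), Eq Nat 0 0) (fun (ρ : Vec Nat 2) => refl Nat 0) (fun (j : Vec Nat 2) => refl Nat 0)) (refl (forall (y : Vec Nat 2), Eq Nat 0 0) (fun (χ : Vec Nat 2) => refl Nat 0)) (refl (forall (u : Vec Nat 2), Eq Nat 0 0) (fun (α : Vec Nat 2) => refl Nat 0))


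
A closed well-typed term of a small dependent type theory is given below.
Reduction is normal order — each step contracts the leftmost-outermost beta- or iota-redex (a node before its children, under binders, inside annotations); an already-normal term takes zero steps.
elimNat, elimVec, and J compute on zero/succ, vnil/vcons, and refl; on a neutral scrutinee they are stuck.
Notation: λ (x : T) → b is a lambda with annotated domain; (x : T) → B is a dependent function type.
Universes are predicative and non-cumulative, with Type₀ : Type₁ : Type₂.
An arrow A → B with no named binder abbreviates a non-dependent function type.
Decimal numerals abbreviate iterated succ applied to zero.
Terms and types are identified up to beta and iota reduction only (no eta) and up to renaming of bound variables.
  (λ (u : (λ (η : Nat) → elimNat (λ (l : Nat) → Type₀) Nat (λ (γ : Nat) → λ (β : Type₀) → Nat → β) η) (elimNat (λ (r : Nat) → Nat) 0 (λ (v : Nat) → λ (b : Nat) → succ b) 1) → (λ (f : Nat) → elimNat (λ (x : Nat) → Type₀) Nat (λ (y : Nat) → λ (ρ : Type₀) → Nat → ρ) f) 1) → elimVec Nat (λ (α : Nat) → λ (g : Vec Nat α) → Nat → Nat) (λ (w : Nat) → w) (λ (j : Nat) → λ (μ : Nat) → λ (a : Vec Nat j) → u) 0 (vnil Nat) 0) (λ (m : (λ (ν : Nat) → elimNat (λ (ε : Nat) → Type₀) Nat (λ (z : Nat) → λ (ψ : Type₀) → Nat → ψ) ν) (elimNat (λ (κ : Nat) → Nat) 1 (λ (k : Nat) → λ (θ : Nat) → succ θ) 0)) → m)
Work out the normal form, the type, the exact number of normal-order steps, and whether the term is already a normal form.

normal form:
  0
the term's type:
  Nat
reduction steps (normal order): 3
already normal: no
first redex: a beta-redex


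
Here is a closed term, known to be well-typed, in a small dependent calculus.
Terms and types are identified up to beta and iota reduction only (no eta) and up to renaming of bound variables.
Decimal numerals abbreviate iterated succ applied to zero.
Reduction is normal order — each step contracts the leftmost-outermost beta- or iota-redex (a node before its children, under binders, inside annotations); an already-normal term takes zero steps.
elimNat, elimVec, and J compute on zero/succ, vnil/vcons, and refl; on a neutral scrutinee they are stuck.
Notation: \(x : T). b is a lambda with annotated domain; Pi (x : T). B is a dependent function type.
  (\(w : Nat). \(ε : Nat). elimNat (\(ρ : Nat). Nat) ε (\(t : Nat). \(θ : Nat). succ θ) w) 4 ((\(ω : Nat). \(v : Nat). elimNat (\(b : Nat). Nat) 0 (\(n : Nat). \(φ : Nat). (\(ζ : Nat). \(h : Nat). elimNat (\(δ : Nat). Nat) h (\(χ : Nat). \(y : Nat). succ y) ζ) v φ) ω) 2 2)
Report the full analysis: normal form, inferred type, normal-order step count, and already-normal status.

reduced normal form:
  8
type:
  Nat
reduction steps (normal order): 42
started in normal form: no
first contracted redex: a beta-redex


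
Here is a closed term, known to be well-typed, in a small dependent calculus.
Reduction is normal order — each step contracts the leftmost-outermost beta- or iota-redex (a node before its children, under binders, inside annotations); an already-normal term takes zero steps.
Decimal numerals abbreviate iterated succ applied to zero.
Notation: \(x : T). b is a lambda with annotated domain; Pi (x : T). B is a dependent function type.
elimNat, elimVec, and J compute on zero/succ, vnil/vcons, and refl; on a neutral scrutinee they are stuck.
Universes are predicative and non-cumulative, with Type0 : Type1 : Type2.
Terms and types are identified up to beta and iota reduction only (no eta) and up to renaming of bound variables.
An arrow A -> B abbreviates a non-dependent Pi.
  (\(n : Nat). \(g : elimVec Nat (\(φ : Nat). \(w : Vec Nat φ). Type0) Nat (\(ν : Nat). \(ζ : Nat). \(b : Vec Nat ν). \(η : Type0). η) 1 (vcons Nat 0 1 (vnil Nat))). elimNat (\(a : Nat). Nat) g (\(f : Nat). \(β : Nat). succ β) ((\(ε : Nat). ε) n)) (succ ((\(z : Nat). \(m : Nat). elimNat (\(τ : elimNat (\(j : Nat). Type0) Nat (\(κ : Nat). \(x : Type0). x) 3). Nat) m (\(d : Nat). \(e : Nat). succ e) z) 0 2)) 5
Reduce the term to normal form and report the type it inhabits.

reduced normal form:
  8
inferred type:
  Nat


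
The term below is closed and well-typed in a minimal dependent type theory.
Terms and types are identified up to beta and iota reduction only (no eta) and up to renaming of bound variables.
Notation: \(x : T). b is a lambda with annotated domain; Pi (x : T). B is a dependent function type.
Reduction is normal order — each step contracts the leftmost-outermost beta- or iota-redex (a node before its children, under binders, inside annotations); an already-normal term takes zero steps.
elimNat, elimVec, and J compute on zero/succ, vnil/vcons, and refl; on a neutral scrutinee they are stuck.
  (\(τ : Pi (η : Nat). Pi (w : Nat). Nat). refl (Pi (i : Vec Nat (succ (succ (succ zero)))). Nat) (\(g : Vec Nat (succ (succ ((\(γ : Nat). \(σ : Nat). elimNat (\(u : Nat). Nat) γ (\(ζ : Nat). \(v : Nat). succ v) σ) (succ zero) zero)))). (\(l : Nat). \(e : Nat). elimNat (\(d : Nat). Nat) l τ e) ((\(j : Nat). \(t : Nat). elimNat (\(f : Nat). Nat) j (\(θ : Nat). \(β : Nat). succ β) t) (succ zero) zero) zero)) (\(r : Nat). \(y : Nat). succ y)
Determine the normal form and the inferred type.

resulting normal form:
  refl (Pi (τ : Vec Nat (succ (succ (succ zero)))). Nat) (\(η : Vec Nat (succ (succ (succ zero)))). succ zero)
inferred type:
  Eq (Pi (τ : Vec Nat (succ (succ (succ zero)))). Nat) (\(η : Vec Nat (succ (succ (succ zero)))). succ zero) (\(w : Vec Nat (succ (succ (succ zero)))). succ zero)


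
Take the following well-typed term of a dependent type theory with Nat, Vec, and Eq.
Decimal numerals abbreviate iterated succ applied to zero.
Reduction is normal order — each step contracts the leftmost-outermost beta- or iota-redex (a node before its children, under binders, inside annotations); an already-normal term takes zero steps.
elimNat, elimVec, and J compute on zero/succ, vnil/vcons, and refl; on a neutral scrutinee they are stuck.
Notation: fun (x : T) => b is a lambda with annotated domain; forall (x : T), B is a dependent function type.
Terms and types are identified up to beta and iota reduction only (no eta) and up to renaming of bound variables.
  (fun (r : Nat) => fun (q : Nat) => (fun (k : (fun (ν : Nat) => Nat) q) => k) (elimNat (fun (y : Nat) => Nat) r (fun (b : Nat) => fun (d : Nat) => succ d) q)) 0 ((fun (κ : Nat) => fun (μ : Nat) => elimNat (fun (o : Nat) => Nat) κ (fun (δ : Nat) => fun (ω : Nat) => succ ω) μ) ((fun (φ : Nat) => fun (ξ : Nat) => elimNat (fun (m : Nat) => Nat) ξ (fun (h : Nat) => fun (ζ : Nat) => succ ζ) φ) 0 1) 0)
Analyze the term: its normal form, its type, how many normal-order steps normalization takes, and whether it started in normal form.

reduced normal form:
  1
inferred type:
  Nat
steps to reach normal form (normal order): 13
already normal: no
first redex: a beta-redex


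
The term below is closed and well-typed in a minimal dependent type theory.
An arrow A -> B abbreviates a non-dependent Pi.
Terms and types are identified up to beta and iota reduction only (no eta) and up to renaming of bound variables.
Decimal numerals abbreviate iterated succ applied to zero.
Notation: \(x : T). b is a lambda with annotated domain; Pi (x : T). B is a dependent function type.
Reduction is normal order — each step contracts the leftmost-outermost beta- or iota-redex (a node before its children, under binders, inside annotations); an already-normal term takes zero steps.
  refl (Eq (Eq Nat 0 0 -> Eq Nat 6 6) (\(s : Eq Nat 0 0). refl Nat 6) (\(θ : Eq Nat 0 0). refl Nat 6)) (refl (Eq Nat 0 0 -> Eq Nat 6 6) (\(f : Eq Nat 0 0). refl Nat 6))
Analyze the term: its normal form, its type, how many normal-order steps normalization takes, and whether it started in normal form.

normal form:
  refl (Eq (Eq Nat 0 0 -> Eq Nat 6 6) (\(s : Eq Nat 0 0). refl Nat 6) (\(θ : Eq Nat 0 0). refl Nat 6)) (refl (Eq Nat 0 0 -> Eq Nat 6 6) (\(f : Eq Nat 0 0). refl Nat 6))
type:
  Eq (Eq (Eq Nat 0 0 -> Eq Nat 6 6) (\(s : Eq Nat 0 0). refl Nat 6) (\(θ : Eq Nat 0 0). refl Nat 6)) (refl (Eq Nat 0 0 -> Eq Nat 6 6) (\(f : Eq Nat 0 0). refl Nat 6)) (refl (Eq Nat 0 0 -> Eq Nat 6 6) (\(q : Eq Nat 0 0). refl Nat 6))
normal-order step count: 0
already normal: yes


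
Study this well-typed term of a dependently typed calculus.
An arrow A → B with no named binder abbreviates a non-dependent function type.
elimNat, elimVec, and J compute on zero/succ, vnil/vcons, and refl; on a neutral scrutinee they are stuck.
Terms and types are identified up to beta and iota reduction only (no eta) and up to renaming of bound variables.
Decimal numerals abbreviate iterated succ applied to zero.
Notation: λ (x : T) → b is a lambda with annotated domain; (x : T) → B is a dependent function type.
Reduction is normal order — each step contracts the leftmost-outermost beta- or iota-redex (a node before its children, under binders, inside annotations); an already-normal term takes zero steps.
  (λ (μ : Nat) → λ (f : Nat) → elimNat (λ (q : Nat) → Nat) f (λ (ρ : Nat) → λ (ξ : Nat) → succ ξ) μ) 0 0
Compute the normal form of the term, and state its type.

resulting normal form:
  0
the term's type:
  Nat
observation: reduction starts at a beta-redex, and 3 normal-order steps reach the normal form.


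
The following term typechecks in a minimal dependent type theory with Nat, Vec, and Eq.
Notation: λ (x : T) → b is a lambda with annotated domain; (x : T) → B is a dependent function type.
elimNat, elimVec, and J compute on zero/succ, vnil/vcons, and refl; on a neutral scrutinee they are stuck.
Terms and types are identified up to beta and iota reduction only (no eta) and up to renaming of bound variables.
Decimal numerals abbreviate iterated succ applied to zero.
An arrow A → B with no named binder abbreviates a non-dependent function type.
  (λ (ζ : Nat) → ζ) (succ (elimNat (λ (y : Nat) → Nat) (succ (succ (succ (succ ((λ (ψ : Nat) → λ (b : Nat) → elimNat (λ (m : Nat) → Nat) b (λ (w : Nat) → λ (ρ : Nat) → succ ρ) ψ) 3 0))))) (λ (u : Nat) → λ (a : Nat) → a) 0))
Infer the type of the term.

the term's type:
  Nat


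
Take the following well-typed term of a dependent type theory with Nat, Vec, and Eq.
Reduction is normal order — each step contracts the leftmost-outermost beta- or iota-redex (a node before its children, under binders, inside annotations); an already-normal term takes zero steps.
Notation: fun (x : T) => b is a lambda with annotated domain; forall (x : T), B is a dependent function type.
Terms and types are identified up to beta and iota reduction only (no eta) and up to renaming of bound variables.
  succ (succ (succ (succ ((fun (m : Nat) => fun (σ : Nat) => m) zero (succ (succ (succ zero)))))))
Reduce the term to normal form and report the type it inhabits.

normal form:
  succ (succ (succ (succ zero)))
the term's type:
  Nat
observation: reduction starts at a beta-redex, and 2 normal-order steps reach the normal form.


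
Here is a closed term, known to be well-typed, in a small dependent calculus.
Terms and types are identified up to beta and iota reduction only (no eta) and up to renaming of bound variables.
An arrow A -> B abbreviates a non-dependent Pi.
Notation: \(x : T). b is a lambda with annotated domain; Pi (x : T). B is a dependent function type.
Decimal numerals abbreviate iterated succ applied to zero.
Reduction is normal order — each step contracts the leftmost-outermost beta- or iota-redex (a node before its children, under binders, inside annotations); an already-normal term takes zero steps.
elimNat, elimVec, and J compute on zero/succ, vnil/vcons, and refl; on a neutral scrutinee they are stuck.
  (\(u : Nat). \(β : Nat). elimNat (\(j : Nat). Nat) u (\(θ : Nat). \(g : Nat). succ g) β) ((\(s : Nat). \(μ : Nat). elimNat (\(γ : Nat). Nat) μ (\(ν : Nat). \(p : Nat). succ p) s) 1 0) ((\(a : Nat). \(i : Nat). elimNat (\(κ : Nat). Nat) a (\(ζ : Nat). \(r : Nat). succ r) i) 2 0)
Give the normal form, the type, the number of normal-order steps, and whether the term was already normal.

resulting normal form:
  3
the term's type:
  Nat
steps to reach normal form (normal order): 18
already normal: no
first redex: a beta-redex


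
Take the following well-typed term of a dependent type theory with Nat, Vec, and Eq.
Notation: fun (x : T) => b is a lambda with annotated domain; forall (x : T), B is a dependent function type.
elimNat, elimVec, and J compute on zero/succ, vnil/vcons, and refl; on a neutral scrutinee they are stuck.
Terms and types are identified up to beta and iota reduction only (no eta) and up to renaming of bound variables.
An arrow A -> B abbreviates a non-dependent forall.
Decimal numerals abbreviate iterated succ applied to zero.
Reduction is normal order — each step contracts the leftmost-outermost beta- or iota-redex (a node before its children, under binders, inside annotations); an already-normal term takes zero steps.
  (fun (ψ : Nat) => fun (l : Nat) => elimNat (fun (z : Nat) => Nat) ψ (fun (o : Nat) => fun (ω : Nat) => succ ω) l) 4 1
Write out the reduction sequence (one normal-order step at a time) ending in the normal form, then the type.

normal-order reduction:
  (fun (ψ : Nat) => fun (l : Nat) => elimNat (fun (z : Nat) => Nat) ψ (fun (o : Nat) => fun (ω : Nat) => succ ω) l) 4 1
  ~> (fun (ψ : Nat) => elimNat (fun (l : Nat) => Nat) 4 (fun (z : Nat) => fun (o : Nat) => succ o) ψ) 1
  ~> elimNat (fun (ψ : Nat) => Nat) 4 (fun (l : Nat) => fun (z : Nat) => succ z) 1
  ~> (fun (ψ : Nat) => fun (l : Nat) => succ l) 0 (elimNat (fun (z : Nat) => Nat) 4 (fun (o : Nat) => fun (ω : Nat) => succ ω) 0)
  ~> (fun (ψ : Nat) => succ ψ) (elimNat (fun (l : Nat) => Nat) 4 (fun (z : Nat) => fun (o : Nat) => succ o) 0)
  ~> succ (elimNat (fun (ψ : Nat) => Nat) 4 (fun (l : Nat) => fun (z : Nat) => succ z) 0)
  ~> 5
inferred type:
  Nat
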